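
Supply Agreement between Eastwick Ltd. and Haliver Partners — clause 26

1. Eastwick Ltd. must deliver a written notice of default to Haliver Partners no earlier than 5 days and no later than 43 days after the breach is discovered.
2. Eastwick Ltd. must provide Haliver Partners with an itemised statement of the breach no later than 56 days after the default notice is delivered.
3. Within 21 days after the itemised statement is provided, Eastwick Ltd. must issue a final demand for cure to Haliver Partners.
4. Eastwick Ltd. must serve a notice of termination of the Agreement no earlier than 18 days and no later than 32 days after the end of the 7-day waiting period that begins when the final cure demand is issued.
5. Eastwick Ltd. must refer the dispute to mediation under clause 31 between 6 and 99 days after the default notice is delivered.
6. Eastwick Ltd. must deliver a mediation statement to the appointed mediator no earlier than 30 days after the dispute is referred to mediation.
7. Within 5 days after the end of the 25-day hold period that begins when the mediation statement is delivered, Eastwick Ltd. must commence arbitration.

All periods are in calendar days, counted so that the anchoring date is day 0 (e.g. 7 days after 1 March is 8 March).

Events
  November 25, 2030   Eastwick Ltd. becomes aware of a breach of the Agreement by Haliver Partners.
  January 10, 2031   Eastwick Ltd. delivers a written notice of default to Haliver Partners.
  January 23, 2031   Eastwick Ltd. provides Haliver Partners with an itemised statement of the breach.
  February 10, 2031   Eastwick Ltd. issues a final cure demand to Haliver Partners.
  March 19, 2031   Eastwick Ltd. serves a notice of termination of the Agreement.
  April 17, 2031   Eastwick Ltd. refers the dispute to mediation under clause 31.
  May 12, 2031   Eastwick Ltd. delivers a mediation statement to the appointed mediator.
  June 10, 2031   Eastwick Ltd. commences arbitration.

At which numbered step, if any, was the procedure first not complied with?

Step 1

Step 1: the window is 5–43 days after November 25, 2030 (when the breach is discovered), so November 30, 2030 through January 7, 2031; done January 10, 2031 — 3 days after the window closed.
No need to go further; step 1 was not satisfied.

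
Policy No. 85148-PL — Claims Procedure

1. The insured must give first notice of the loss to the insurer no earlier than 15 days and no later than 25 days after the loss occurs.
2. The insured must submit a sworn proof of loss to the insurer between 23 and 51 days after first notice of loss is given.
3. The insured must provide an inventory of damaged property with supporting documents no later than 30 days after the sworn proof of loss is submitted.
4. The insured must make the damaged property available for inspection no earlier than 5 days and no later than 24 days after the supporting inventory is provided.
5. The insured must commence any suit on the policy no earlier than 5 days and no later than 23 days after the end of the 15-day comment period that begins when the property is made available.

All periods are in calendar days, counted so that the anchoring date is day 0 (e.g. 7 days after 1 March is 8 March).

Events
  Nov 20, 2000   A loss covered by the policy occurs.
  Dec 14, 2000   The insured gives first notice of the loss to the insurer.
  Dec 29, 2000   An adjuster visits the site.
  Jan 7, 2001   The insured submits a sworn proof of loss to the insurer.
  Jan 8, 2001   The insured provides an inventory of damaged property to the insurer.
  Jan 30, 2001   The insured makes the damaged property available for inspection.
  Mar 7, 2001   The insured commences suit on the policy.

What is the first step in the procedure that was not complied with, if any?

None — every step was satisfied

Step 1: the window is 15–25 days after Nov 20, 2000 (when the loss occurs), so Dec 5, 2000 through Dec 15, 2000; done Dec 14, 2000 — within the window.
Step 2: the window is 23–51 days after Dec 14, 2000 (when first notice of loss is given), so Jan 6, 2001 through Feb 3, 2001; done Jan 7, 2001, which is between those dates.
Step 3: 30 days after Jan 7, 2001 (when the sworn proof of loss is submitted) is Feb 6, 2001; done Jan 8, 2001 — timely.
Step 4: the window is 5–24 days after Jan 8, 2001 (when the supporting inventory is provided), so Jan 13, 2001 through Feb 1, 2001; Jan 30, 2001 falls inside that range.
Step 5: the window is 5–23 days after Feb 14, 2001 (end of the 15-day comment period, which began when the property is made available on Jan 30, 2001), so Feb 19, 2001 through Mar 9, 2001; done Mar 7, 2001, which is between those dates.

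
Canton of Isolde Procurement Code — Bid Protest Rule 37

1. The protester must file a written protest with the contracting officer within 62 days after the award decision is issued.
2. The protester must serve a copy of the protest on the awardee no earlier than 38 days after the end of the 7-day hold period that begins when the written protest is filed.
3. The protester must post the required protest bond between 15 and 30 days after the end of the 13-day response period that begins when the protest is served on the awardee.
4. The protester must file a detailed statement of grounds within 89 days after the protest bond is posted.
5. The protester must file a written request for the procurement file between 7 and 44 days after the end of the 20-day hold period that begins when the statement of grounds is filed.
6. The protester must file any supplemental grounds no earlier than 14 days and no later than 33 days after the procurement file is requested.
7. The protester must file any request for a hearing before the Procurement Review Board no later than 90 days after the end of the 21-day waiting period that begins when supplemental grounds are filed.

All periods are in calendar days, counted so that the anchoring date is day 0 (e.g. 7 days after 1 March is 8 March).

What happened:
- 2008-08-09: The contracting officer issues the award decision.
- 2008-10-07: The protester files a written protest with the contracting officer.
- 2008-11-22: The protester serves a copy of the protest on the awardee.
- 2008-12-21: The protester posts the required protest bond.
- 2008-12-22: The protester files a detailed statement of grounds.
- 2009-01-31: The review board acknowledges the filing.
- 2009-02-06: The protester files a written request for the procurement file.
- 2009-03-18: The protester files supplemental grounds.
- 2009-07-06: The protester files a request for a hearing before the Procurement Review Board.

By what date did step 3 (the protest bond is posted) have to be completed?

The protest is served on the awardee on 2008-11-22; the 13-day response period therefore ends 2008-12-05, and step 3 runs from that date. The window is 15–30 days after 2008-12-05; it closes on 2009-01-04.

2009-01-04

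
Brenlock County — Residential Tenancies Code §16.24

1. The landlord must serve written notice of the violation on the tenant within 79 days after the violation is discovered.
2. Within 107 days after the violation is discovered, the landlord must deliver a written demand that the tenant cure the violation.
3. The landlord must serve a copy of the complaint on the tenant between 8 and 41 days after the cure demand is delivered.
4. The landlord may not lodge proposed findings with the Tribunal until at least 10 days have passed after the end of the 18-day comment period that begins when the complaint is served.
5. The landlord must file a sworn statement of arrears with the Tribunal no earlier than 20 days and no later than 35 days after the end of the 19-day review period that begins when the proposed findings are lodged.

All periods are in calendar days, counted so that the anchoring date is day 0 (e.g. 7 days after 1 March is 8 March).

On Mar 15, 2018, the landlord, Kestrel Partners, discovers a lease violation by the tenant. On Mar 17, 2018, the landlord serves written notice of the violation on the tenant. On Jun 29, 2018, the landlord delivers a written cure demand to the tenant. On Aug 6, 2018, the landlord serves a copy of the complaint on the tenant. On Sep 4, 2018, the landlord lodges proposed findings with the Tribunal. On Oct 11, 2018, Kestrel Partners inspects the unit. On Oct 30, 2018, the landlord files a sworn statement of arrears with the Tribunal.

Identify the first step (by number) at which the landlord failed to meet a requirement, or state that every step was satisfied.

Step 5

(1) due by Mar 15, 2018 + 79 days = Jun 2, 2018; Mar 17, 2018 is within that limit.
(2) due by Mar 15, 2018 + 107 days = Jun 30, 2018; done Jun 29, 2018 — timely.
(3) the permitted window runs from Jun 29, 2018 + 8 = Jul 7, 2018 to Jun 29, 2018 + 41 = Aug 9, 2018; Aug 6, 2018 falls inside that range.
(4) permitted from Aug 24, 2018 + 10 days = Sep 3, 2018 onward; done Sep 4, 2018 — permitted.
(5) the permitted window runs from Sep 23, 2018 + 20 = Oct 13, 2018 to Sep 23, 2018 + 35 = Oct 28, 2018; done Oct 30, 2018 — 2 days after the window closed.
Later steps need not be reached.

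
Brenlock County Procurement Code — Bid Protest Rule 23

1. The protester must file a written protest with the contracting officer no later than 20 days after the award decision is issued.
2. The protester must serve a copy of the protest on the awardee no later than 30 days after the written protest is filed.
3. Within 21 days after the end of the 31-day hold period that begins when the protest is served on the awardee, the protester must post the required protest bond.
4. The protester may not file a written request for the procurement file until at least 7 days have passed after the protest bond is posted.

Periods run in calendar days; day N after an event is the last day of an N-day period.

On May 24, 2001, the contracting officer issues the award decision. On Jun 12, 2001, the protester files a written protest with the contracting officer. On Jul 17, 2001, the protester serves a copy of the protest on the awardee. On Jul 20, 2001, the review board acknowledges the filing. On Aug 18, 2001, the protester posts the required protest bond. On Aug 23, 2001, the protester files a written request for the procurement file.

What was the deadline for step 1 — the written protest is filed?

Step 1 runs from May 24, 2001, when the award decision is issued. 20 days after May 24, 2001 is Jun 13, 2001.

Jun 13, 2001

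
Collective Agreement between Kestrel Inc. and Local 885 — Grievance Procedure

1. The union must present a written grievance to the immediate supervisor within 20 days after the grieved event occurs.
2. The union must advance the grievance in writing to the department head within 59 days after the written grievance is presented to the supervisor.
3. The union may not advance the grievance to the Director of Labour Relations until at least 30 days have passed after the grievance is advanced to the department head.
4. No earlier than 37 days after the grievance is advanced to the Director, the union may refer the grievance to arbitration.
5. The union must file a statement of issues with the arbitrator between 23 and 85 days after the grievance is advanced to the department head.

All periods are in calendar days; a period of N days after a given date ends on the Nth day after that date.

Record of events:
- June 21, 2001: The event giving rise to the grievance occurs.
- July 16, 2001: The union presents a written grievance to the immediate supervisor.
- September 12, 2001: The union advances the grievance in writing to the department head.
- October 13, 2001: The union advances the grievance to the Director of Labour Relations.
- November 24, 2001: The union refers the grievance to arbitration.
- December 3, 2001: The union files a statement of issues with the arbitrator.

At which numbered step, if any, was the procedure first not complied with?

Step 1

(1) due by June 21, 2001 + 20 days = July 11, 2001; done July 16, 2001 — 5 days late.
The procedure was therefore not followed at step 1.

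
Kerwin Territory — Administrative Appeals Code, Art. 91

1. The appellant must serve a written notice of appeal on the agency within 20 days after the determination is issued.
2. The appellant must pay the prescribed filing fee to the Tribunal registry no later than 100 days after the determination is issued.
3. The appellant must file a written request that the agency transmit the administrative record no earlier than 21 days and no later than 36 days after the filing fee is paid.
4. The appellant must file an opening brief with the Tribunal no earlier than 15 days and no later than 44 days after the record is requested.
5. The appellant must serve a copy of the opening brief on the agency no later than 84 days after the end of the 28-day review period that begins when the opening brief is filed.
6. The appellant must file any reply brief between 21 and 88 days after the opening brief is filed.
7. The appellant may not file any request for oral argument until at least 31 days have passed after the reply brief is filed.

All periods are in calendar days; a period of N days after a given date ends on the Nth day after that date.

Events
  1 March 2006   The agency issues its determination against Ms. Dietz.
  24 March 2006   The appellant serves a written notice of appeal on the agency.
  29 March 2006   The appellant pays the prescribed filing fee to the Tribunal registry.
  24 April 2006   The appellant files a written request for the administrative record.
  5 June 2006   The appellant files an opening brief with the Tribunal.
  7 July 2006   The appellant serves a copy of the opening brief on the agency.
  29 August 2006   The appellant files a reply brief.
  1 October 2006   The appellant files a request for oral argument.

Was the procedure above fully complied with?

No

Step 1: 20 days after 1 March 2006 (when the determination is issued) is 21 March 2006; not done until 24 March 2006, 3 days after the deadline.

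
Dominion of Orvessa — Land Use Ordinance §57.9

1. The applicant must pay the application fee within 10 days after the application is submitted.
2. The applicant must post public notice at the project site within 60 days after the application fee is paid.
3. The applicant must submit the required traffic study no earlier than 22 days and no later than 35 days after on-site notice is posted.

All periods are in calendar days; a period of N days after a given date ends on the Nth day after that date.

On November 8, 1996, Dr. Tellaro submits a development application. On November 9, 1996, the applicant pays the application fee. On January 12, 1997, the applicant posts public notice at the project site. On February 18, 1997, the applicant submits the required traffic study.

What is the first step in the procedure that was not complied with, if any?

Step 2

Step 1: 10 days after November 8, 1996 (when the application is submitted) is November 18, 1996; done November 9, 1996 — timely.
Step 2: 60 days after November 9, 1996 (when the application fee is paid) is January 8, 1997; January 12, 1997 misses that deadline by 4 days.
That is the first point of non-compliance.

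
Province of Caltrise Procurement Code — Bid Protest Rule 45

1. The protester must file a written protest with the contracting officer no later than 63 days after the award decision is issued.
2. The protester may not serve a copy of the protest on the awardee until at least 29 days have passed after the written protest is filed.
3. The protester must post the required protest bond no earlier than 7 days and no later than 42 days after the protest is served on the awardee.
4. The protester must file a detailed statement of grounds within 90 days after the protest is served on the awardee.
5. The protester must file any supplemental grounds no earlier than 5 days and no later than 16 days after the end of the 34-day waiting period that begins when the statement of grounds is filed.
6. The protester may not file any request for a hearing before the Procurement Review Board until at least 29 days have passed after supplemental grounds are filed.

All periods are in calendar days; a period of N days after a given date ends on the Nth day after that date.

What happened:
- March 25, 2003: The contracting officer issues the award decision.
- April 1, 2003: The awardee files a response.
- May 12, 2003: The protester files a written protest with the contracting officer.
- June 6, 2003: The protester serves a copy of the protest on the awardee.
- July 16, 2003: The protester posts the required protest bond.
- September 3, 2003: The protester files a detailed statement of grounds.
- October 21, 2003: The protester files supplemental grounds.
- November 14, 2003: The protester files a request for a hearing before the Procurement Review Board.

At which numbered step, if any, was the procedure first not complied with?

Step 2

(1) due by March 25, 2003 + 63 days = May 27, 2003; completed May 12, 2003, before the deadline.
(2) permitted from May 12, 2003 + 29 days = June 10, 2003 onward; June 6, 2003 is 4 days before the earliest permitted date.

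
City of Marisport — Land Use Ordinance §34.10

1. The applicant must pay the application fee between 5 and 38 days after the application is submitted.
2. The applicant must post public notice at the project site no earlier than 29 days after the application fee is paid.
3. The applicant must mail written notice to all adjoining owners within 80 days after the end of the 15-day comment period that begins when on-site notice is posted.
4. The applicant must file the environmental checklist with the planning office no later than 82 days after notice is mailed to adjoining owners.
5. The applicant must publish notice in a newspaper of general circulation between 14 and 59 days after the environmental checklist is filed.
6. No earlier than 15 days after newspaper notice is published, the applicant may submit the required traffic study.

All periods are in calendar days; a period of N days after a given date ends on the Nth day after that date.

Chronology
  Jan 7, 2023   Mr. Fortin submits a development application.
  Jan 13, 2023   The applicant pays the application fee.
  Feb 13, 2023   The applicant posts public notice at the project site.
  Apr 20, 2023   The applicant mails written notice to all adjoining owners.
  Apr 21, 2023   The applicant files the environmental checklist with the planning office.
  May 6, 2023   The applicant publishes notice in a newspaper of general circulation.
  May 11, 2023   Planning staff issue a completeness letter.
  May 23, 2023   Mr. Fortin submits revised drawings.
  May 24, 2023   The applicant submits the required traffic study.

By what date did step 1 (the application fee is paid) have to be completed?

Step 1 runs from Jan 7, 2023, when the application is submitted. The window is 5–38 days after Jan 7, 2023; it closes on Feb 14, 2023.

Feb 14, 2023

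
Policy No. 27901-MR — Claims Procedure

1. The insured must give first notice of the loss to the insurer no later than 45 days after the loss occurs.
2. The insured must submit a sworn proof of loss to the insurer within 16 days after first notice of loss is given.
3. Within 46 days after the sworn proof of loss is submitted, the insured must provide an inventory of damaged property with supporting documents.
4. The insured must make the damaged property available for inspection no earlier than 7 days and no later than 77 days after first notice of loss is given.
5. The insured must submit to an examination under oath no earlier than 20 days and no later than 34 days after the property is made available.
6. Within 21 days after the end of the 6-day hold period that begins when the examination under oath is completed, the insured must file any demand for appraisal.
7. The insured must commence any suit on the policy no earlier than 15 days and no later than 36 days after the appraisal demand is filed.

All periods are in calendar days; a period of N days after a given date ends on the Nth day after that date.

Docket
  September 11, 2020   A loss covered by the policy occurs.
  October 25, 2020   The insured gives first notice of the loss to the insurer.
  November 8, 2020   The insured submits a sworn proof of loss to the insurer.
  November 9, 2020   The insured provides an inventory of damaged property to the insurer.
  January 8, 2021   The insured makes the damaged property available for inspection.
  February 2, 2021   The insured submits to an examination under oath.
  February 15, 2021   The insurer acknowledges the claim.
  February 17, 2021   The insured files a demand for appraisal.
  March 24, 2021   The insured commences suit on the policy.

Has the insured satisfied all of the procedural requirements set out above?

Step 1 — counting 45 days from September 11, 2020 (when the loss occurs) gives a deadline of October 26, 2020; completed October 25, 2020, before the deadline.
Step 2 — counting 16 days from October 25, 2020 (when first notice of loss is given) gives a deadline of November 10, 2020; done November 8, 2020 — timely.
Step 3 — counting 46 days from November 8, 2020 (when the sworn proof of loss is submitted) gives a deadline of December 24, 2020; done November 9, 2020 — timely.
Step 4 — 7 and 77 days from October 25, 2020 (when first notice of loss is given) are November 1, 2020 and January 10, 2021 respectively; done January 8, 2021 — within the window.
Step 5 — 20 and 34 days from January 8, 2021 (when the property is made available) are January 28, 2021 and February 11, 2021 respectively; done February 2, 2021, which is between those dates.
Step 6 — counting 21 days from February 8, 2021 (end of the 6-day hold period, which began when the examination under oath is completed on February 2, 2021) gives a deadline of March 1, 2021; February 17, 2021 is within that limit.
Step 7 — 15 and 36 days from February 17, 2021 (when the appraisal demand is filed) are March 4, 2021 and March 25, 2021 respectively; March 24, 2021 falls inside that range.

Yes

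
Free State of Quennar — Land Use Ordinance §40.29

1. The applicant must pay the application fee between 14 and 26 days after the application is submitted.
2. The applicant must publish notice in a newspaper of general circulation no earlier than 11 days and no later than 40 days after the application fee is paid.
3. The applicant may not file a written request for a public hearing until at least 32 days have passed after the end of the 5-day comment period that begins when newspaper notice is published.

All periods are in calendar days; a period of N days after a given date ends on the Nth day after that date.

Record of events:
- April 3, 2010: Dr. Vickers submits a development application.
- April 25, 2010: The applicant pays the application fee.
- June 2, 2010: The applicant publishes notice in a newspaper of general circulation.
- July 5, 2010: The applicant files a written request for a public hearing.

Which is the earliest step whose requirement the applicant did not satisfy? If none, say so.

Step 1 — 14 and 26 days from April 3, 2010 (when the application is submitted) are April 17, 2010 and April 29, 2010 respectively; April 25, 2010 falls inside that range.
Step 2 — 11 and 40 days from April 25, 2010 (when the application fee is paid) are May 6, 2010 and June 4, 2010 respectively; June 2, 2010 falls inside that range.
Step 3 — must wait 32 days from June 7, 2010 (end of the 5-day comment period, which began when newspaper notice is published on June 2, 2010), so not before July 9, 2010; July 5, 2010 is 4 days before the earliest permitted date.
The analysis stops there.

Step 3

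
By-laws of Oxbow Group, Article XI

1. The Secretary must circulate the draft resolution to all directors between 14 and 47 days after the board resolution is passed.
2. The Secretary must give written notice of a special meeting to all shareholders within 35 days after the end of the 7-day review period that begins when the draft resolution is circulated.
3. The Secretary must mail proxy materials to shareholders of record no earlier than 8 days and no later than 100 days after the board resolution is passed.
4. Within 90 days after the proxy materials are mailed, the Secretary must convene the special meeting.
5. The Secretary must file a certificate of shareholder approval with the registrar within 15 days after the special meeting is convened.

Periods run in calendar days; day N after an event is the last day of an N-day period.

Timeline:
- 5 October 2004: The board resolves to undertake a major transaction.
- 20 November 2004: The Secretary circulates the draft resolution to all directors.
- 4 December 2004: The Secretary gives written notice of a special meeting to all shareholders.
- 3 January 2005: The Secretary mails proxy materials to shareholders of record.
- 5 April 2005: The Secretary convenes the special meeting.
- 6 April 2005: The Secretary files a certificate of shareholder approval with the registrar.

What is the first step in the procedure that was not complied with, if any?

Step 1 — 14 and 47 days from 5 October 2004 (when the board resolution is passed) are 19 October 2004 and 21 November 2004 respectively; done 20 November 2004 — within the window.
Step 2 — counting 35 days from 27 November 2004 (end of the 7-day review period, which began when the draft resolution is circulated on 20 November 2004) gives a deadline of 1 January 2005; done 4 December 2004 — timely.
Step 3 — 8 and 100 days from 5 October 2004 (when the board resolution is passed) are 13 October 2004 and 13 January 2005 respectively; done 3 January 2005, which is between those dates.
Step 4 — counting 90 days from 3 January 2005 (when the proxy materials are mailed) gives a deadline of 3 April 2005; done 5 April 2005 — 2 days late.
The procedure was therefore not followed at step 4.

Step 4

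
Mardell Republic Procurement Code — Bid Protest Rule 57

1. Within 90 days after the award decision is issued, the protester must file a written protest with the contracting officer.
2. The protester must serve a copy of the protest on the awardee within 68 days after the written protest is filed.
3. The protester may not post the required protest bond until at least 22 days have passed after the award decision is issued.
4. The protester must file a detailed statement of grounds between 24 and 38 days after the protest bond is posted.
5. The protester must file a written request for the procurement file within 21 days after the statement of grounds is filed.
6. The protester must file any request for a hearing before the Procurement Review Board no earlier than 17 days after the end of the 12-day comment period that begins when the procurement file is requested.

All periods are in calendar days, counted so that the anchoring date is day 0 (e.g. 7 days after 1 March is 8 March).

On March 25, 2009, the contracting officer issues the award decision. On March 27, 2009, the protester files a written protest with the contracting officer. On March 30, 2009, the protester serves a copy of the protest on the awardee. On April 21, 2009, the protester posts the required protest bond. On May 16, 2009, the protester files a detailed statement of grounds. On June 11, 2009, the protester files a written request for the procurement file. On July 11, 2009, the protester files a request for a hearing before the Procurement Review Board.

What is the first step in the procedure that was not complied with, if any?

Step 5

(1) due by March 25, 2009 + 90 days = June 23, 2009; done March 27, 2009 — timely.
(2) due by March 27, 2009 + 68 days = June 3, 2009; completed March 30, 2009, before the deadline.
(3) permitted from March 25, 2009 + 22 days = April 16, 2009 onward; done April 21, 2009 — permitted.
(4) the permitted window runs from April 21, 2009 + 24 = May 15, 2009 to April 21, 2009 + 38 = May 29, 2009; done May 16, 2009 — within the window.
(5) due by May 16, 2009 + 21 days = June 6, 2009; not done until June 11, 2009, 5 days after the deadline.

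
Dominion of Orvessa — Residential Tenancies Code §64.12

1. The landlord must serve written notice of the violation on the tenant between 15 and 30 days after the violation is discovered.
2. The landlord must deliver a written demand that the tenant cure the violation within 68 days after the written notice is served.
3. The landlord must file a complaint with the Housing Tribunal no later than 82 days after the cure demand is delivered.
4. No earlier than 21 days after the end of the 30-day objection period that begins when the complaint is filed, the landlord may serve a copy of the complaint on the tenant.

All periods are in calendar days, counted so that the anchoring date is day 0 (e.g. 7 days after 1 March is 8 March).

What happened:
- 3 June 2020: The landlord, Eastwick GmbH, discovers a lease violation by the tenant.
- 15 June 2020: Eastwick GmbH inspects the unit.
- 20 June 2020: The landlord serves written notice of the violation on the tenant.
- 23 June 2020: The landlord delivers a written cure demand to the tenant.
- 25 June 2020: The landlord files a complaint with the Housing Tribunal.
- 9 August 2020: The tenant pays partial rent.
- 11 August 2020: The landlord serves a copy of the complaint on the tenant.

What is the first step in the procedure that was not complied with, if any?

Step 1: the window is 15–30 days after 3 June 2020 (when the violation is discovered), so 18 June 2020 through 3 July 2020; 20 June 2020 falls inside that range.
Step 2: 68 days after 20 June 2020 (when the written notice is served) is 27 August 2020; done 23 June 2020 — timely.
Step 3: 82 days after 23 June 2020 (when the cure demand is delivered) is 13 September 2020; completed 25 June 2020, before the deadline.
Step 4: the earliest permitted date is 21 days after 25 July 2020 (end of the 30-day objection period, which began when the complaint is filed on 25 June 2020), i.e. 15 August 2020; done 11 August 2020 — 4 days too early.

Step 4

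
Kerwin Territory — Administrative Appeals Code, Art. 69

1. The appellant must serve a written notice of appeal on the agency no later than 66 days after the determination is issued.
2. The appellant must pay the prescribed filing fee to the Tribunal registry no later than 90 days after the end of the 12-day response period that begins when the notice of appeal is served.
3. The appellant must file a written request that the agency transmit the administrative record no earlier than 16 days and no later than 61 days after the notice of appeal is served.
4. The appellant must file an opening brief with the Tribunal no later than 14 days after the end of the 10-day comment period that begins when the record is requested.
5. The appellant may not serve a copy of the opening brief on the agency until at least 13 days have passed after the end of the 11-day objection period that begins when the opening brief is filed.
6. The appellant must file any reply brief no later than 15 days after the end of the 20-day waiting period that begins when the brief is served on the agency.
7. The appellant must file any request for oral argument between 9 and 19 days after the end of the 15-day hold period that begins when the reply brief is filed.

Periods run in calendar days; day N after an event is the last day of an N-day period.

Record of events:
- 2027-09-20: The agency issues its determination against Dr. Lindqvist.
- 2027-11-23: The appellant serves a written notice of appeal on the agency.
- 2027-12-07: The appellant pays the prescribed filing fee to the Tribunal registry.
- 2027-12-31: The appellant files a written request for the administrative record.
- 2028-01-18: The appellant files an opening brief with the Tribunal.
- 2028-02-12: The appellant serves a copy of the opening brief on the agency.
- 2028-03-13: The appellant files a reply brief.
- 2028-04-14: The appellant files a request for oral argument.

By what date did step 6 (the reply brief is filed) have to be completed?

2028-03-18

The brief is served on the agency on 2028-02-12; the 20-day waiting period therefore ends 2028-03-03, and step 6 runs from that date. 15 days after 2028-03-03 is 2028-03-18.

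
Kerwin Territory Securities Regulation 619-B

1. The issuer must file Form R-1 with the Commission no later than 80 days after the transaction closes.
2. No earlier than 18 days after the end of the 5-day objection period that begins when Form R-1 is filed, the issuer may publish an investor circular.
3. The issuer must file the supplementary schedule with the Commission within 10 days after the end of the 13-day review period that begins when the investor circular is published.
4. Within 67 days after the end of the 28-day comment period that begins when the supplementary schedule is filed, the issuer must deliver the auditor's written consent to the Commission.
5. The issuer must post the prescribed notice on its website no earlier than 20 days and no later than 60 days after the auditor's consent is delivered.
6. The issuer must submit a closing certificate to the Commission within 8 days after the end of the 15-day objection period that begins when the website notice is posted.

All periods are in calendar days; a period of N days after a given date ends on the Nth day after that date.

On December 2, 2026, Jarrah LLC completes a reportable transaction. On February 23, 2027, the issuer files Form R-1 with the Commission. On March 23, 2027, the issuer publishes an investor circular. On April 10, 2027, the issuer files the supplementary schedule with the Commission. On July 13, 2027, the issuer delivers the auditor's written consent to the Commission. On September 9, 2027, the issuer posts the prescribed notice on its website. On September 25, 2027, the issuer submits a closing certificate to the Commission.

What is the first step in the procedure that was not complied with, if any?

Step 1

(1) due by December 2, 2026 + 80 days = February 20, 2027; not done until February 23, 2027, 3 days after the deadline.
No need to go further; step 1 was not satisfied.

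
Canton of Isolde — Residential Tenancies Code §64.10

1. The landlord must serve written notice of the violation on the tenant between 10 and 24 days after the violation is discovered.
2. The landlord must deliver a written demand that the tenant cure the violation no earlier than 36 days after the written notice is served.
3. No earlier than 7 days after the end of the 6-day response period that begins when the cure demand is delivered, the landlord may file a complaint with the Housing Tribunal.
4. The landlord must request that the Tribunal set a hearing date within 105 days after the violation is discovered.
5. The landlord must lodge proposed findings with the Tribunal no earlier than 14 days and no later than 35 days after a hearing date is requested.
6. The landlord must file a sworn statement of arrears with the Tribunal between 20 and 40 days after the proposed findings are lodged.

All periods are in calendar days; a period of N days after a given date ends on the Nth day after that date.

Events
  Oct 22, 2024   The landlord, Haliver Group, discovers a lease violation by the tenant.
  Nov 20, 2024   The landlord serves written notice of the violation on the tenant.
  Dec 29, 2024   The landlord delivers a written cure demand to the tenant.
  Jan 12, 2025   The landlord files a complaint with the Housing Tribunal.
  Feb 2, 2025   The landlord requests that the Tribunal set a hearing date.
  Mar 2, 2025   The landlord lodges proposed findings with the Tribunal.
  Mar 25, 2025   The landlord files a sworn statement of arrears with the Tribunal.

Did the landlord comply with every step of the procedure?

No

(1) the permitted window runs from Oct 22, 2024 + 10 = Nov 1, 2024 to Oct 22, 2024 + 24 = Nov 15, 2024; Nov 20, 2024 is 5 days past the end of the window.
The analysis stops there.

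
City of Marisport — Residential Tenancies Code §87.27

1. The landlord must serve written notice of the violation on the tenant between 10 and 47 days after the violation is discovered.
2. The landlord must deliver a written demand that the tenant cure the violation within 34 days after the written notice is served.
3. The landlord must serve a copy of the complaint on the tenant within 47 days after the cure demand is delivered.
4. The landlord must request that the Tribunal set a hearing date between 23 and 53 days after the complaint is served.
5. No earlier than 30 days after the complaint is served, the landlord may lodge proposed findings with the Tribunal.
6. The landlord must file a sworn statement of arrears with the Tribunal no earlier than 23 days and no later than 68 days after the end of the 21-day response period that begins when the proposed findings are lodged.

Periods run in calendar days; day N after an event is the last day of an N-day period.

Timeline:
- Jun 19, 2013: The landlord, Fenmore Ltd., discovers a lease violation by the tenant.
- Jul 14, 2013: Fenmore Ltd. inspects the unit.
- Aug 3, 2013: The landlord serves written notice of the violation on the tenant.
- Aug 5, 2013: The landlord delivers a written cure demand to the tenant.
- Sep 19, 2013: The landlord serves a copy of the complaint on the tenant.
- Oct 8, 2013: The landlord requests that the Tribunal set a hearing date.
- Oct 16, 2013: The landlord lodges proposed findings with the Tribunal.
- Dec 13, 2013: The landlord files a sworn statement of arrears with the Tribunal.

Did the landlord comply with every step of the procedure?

No

(1) the permitted window runs from Jun 19, 2013 + 10 = Jun 29, 2013 to Jun 19, 2013 + 47 = Aug 5, 2013; Aug 3, 2013 falls inside that range.
(2) due by Aug 3, 2013 + 34 days = Sep 6, 2013; completed Aug 5, 2013, before the deadline.
(3) due by Aug 5, 2013 + 47 days = Sep 21, 2013; done Sep 19, 2013 — timely.
(4) the permitted window runs from Sep 19, 2013 + 23 = Oct 12, 2013 to Sep 19, 2013 + 53 = Nov 11, 2013; done Oct 8, 2013 — 4 days before the window opened.
That is the first point of non-compliance.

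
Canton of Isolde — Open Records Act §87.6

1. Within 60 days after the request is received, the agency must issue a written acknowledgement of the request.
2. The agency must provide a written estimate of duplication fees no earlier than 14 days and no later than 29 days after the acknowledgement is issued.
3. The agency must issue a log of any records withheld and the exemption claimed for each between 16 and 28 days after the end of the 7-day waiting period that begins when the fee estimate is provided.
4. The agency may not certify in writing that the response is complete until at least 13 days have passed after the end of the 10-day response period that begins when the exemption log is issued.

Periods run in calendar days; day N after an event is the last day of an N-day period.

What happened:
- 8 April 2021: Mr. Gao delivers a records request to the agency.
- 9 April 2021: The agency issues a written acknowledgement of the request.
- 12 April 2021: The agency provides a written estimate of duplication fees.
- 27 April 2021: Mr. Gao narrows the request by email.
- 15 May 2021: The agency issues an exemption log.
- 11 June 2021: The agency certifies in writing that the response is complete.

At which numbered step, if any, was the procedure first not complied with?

Step 1 — counting 60 days from 8 April 2021 (when the request is received) gives a deadline of 7 June 2021; 9 April 2021 is within that limit.
Step 2 — 14 and 29 days from 9 April 2021 (when the acknowledgement is issued) are 23 April 2021 and 8 May 2021 respectively; done 12 April 2021 — 11 days before the window opened.

Step 2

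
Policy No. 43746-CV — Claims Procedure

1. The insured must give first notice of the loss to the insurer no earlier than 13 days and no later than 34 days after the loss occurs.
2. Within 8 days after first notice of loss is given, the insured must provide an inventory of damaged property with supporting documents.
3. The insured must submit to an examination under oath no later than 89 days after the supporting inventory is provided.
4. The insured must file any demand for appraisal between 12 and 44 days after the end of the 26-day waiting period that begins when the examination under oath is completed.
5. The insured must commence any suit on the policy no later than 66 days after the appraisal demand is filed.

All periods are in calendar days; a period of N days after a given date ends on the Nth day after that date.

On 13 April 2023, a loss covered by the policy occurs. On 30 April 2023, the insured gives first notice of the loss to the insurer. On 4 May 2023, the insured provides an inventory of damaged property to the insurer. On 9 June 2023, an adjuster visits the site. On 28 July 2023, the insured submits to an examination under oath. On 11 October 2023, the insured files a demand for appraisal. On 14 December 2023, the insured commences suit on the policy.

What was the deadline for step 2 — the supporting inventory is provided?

8 May 2023

Step 2 runs from 30 April 2023, when first notice of loss is given. 8 days after 30 April 2023 is 8 May 2023.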